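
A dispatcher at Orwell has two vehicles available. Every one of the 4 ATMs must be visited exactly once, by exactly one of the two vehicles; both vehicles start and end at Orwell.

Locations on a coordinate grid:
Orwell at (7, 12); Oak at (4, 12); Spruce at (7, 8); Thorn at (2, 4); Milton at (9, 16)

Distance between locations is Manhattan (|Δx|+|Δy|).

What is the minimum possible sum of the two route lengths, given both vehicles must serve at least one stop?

Check every non-empty split of the stops between the two vehicles; for each half take its own optimal tour:
  {Oak} + {Spruce, Thorn, Milton}: 6 + 38 = 44
  {Spruce} + {Oak, Thorn, Milton}: 8 + 38 = 46
  {Oak, Spruce} + {Thorn, Milton}: 14 + 38 = 52
  {Thorn} + {Oak, Spruce, Milton}: 26 + 26 = 52
  {Oak, Thorn} + {Spruce, Milton}: 26 + 20 = 46
  {Spruce, Thorn} + {Oak, Milton}: 26 + 18 = 44
  … (7 splits in total)
  {Oak, Spruce, Thorn} + {Milton}: 26 + 12 = 38  ← best
Best: vehicle 1 Orwell → Oak → Thorn → Spruce → Orwell = 26; vehicle 2 Orwell → Milton → Orwell = 12; combined 38.

38 — the smallest possible combined total.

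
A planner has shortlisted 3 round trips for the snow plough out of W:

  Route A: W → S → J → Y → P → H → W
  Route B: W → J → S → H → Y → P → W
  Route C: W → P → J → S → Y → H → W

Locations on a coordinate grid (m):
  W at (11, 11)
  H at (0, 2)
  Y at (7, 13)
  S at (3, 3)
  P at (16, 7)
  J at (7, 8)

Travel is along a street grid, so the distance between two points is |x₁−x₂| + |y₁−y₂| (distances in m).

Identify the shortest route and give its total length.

Route A: 16 + 9 + 5 + 15 + 21 + 20 = 86
Route B: 7 + 9 + 4 + 18 + 15 + 9 = 62
Route C: 9 + 10 + 9 + 14 + 18 + 20 = 80

62 m — Route B is the shortest.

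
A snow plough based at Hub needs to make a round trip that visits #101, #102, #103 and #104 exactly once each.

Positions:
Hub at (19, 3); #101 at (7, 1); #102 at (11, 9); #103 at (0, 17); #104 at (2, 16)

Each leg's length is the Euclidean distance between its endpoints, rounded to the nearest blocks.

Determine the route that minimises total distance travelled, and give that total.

Shortest round trip = 52 blocks.

There are 12 distinct closed tours to check (reversals are equivalent).
Hub→#101→#102→#103→#104→Hub: 12+9+14+2+21 = 58
Hub→#101→#102→#104→#103→Hub: 12+9+11+2+24 = 58
Hub→#101→#103→#102→#104→Hub: 12+17+14+11+21 = 75
Hub→#101→#103→#104→#102→Hub: 12+17+2+11+10 = 52
Hub→#101→#104→#102→#103→Hub: 12+16+11+14+24 = 77
Hub→#101→#104→#103→#102→Hub: 12+16+2+14+10 = 54
Hub→#102→#101→#103→#104→Hub: 10+9+17+2+21 = 59
Hub→#102→#101→#104→#103→Hub: 10+9+16+2+24 = 61
Hub→#102→#103→#101→#104→Hub: 10+14+17+16+21 = 78
Hub→#102→#104→#101→#103→Hub: 10+11+16+17+24 = 78
Hub→#103→#101→#102→#104→Hub: 24+17+9+11+21 = 82
Hub→#103→#102→#101→#104→Hub: 24+14+9+16+21 = 84
The minimum is 52.
One optimal route: Hub → #101 → #103 → #104 → #102 → Hub (or its reverse).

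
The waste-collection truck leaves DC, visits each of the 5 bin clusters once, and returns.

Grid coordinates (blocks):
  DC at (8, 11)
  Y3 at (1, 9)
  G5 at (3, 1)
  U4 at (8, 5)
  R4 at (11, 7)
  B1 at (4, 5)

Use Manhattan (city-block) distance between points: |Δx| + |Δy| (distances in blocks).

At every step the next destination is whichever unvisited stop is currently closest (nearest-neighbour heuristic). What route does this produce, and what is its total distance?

Total distance 44 blocks via the nearest-neighbour route DC → U4 → B1 → G5 → Y3 → R4 → DC.

DC → [U4:6 / R4:7 / Y3:9 / B1:10 / G5:15] → U4 (6)
U4 → [B1:4 / R4:5 / G5:9 / Y3:11] → B1 (4)
B1 → [G5:5 / Y3:7 / R4:9] → G5 (5)
G5 → [Y3:10 / R4:14] → Y3 (10)
Y3 → [R4:12] → R4 (12)
Return R4→DC: 7.
Total = 6 + 4 + 5 + 10 + 12 + 7 = 44.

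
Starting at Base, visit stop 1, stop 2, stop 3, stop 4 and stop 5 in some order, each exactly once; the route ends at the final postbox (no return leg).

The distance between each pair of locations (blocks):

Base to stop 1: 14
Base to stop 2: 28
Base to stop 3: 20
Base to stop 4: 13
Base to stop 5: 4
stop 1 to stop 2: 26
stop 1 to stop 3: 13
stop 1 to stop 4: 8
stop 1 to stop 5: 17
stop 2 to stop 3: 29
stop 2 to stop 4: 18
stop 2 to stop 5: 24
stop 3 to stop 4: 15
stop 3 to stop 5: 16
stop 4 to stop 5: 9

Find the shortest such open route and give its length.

Minimum one-way distance = 59 blocks.

There are 5! = 120 possible orderings.
Base→stop 1→stop 2→stop 3→stop 4→stop 5: 14+26+29+15+9 = 93
Base→stop 1→stop 2→stop 3→stop 5→stop 4: 14+26+29+16+9 = 94
Base→stop 1→stop 2→stop 4→stop 3→stop 5: 14+26+18+15+16 = 89
Base→stop 1→stop 2→stop 4→stop 5→stop 3: 14+26+18+9+16 = 83
Base→stop 1→stop 2→stop 5→stop 3→stop 4: 14+26+24+16+15 = 95
Base→stop 1→stop 2→stop 5→stop 4→stop 3: 14+26+24+9+15 = 88
Base→stop 1→stop 3→stop 2→stop 4→stop 5: 14+13+29+18+9 = 83
Base→stop 1→stop 3→stop 2→stop 5→stop 4: 14+13+29+24+9 = 89
Base→stop 1→stop 3→stop 4→stop 2→stop 5: 14+13+15+18+24 = 84
Base→stop 1→stop 3→stop 4→stop 5→stop 2: 14+13+15+9+24 = 75
Base→stop 1→stop 3→stop 5→stop 2→stop 4: 14+13+16+24+18 = 85
Base→stop 1→stop 3→stop 5→stop 4→stop 2: 14+13+16+9+18 = 70
Base→stop 1→stop 4→stop 2→stop 3→stop 5: 14+8+18+29+16 = 85
Base→stop 1→stop 4→stop 2→stop 5→stop 3: 14+8+18+24+16 = 80
… (106 more)
Base→stop 5→stop 3→stop 1→stop 4→stop 2: 4+16+13+8+18 = 59  ← best
The minimum is 59.
One shortest path: Base → stop 5 → stop 3 → stop 1 → stop 4 → stop 2.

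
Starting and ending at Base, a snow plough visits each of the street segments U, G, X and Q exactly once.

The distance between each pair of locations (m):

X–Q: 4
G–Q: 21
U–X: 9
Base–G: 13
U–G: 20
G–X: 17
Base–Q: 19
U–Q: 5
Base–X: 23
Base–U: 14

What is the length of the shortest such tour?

Minimum total distance: 53 m.

There are 12 distinct closed tours to check (reversals are equivalent).
Base → U → G → X → Q → Base: 14+20+17+4+19 = 74
Base → U → G → Q → X → Base: 14+20+21+4+23 = 82
Base → U → X → G → Q → Base: 14+9+17+21+19 = 80
Base → U → X → Q → G → Base: 14+9+4+21+13 = 61
Base → U → Q → G → X → Base: 14+5+21+17+23 = 80
Base → U → Q → X → G → Base: 14+5+4+17+13 = 53
Base → G → U → X → Q → Base: 13+20+9+4+19 = 65
Base → G → U → Q → X → Base: 13+20+5+4+23 = 65
Base → G → X → U → Q → Base: 13+17+9+5+19 = 63
Base → G → Q → U → X → Base: 13+21+5+9+23 = 71
Base → X → U → G → Q → Base: 23+9+20+21+19 = 92
Base → X → G → U → Q → Base: 23+17+20+5+19 = 84
The minimum is 53.
One optimal route: Base → U → Q → X → G → Base (or its reverse).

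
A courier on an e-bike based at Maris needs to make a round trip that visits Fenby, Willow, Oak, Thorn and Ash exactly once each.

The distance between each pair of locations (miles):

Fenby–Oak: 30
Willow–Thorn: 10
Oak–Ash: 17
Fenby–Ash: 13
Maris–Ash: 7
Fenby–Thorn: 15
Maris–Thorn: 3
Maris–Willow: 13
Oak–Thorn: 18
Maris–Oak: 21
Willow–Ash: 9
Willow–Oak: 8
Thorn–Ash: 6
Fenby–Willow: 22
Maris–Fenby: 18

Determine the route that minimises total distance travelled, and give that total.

69 miles — the shortest possible round trip.

Maris → Fenby → Willow → Oak → Thorn → Ash → Maris: 18+22+8+18+6+7 = 79
Maris → Fenby → Willow → Oak → Ash → Thorn → Maris: 18+22+8+17+6+3 = 74
Maris → Fenby → Willow → Thorn → Oak → Ash → Maris: 18+22+10+18+17+7 = 92
Maris → Fenby → Willow → Thorn → Ash → Oak → Maris: 18+22+10+6+17+21 = 94
Maris → Fenby → Willow → Ash → Oak → Thorn → Maris: 18+22+9+17+18+3 = 87
Maris → Fenby → Willow → Ash → Thorn → Oak → Maris: 18+22+9+6+18+21 = 94
Maris → Fenby → Oak → Willow → Thorn → Ash → Maris: 18+30+8+10+6+7 = 79
Maris → Fenby → Oak → Willow → Ash → Thorn → Maris: 18+30+8+9+6+3 = 74
Maris → Fenby → Oak → Thorn → Willow → Ash → Maris: 18+30+18+10+9+7 = 92
Maris → Fenby → Oak → Thorn → Ash → Willow → Maris: 18+30+18+6+9+13 = 94
Maris → Fenby → Oak → Ash → Willow → Thorn → Maris: 18+30+17+9+10+3 = 87
Maris → Fenby → Oak → Ash → Thorn → Willow → Maris: 18+30+17+6+10+13 = 94
Maris → Fenby → Thorn → Willow → Oak → Ash → Maris: 18+15+10+8+17+7 = 75
Maris → Fenby → Thorn → Willow → Ash → Oak → Maris: 18+15+10+9+17+21 = 90
… (46 more)
Maris → Fenby → Ash → Willow → Oak → Thorn → Maris: 18+13+9+8+18+3 = 69  ← best
The minimum is 69.
One optimal route: Maris → Fenby → Ash → Willow → Oak → Thorn → Maris (or its reverse).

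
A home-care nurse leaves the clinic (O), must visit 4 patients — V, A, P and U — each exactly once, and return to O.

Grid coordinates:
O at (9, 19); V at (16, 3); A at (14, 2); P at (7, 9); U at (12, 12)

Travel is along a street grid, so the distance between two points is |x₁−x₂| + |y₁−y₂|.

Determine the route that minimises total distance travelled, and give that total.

52 — the shortest possible round trip.

O - V - A - P - U - O: 23+3+14+8+10 = 58
O - V - A - U - P - O: 23+3+12+8+12 = 58
O - V - P - A - U - O: 23+15+14+12+10 = 74
O - V - P - U - A - O: 23+15+8+12+22 = 80
O - V - U - A - P - O: 23+13+12+14+12 = 74
O - V - U - P - A - O: 23+13+8+14+22 = 80
O - A - V - P - U - O: 22+3+15+8+10 = 58
O - A - V - U - P - O: 22+3+13+8+12 = 58
O - A - P - V - U - O: 22+14+15+13+10 = 74
O - A - U - V - P - O: 22+12+13+15+12 = 74
O - P - V - A - U - O: 12+15+3+12+10 = 52
O - P - A - V - U - O: 12+14+3+13+10 = 52
The minimum is 52.
One optimal route: O → P → V → A → U → O (or its reverse).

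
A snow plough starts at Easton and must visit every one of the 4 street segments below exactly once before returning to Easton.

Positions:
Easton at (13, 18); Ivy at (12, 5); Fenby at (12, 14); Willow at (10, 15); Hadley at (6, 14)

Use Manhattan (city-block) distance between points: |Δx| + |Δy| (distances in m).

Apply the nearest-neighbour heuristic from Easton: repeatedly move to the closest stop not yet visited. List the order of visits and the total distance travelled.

42 m along Easton → Fenby → Willow → Hadley → Ivy → Easton.

Easton → [Fenby:5 / Willow:6 / Hadley:11 / Ivy:14] → Fenby (5)
Fenby → [Willow:3 / Hadley:6 / Ivy:9] → Willow (3)
Willow → [Hadley:5 / Ivy:12] → Hadley (5)
Hadley → [Ivy:15] → Ivy (15)
Return Ivy→Easton: 14.
Total = 5 + 3 + 5 + 15 + 14 = 42.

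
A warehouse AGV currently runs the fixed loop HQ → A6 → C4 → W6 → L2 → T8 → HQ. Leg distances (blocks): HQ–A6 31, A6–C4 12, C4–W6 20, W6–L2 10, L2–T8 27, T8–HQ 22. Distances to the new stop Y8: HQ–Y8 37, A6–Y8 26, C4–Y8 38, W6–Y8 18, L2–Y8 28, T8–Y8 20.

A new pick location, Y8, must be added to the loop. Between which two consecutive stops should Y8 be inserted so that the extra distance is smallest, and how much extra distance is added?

Minimum extra distance: 21 blocks, inserting Y8 between L2 and T8.

Insertion cost between consecutive stops i–j is d(i,Y8) + d(Y8,j) − d(i,j):
  between HQ and A6: 37 + 26 − 31 = 32
  between A6 and C4: 26 + 38 − 12 = 52
  between C4 and W6: 38 + 18 − 20 = 36
  between W6 and L2: 18 + 28 − 10 = 36
  between L2 and T8: 28 + 20 − 27 = 21
  between T8 and HQ: 20 + 37 − 22 = 35
Cheapest insertion is between L2 and T8, adding 21.
New total = 122 + 21 = 143.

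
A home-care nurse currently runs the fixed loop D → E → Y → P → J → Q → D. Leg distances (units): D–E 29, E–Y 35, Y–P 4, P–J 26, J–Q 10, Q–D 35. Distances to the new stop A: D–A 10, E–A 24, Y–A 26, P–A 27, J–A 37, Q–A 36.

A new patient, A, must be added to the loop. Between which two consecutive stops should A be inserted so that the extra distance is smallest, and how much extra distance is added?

Insertion cost between consecutive stops i–j is d(i,A) + d(A,j) − d(i,j):
  between D and E: 10 + 24 − 29 = 5
  between E and Y: 24 + 26 − 35 = 15
  between Y and P: 26 + 27 − 4 = 49
  between P and J: 27 + 37 − 26 = 38
  between J and Q: 37 + 36 − 10 = 63
  between Q and D: 36 + 10 − 35 = 11
Cheapest insertion is between D and E, adding 5.
New total = 139 + 5 = 144.

Adding 5 by placing A on the D–E leg.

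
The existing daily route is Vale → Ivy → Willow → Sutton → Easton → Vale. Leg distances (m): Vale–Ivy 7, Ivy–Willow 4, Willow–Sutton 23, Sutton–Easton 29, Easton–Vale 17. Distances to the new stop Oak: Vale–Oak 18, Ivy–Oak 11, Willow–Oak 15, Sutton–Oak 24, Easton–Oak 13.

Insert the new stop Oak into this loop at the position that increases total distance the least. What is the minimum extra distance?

Insertion cost between consecutive stops i–j is d(i,Oak) + d(Oak,j) − d(i,j):
  between Vale and Ivy: 18 + 11 − 7 = 22
  between Ivy and Willow: 11 + 15 − 4 = 22
  between Willow and Sutton: 15 + 24 − 23 = 16
  between Sutton and Easton: 24 + 13 − 29 = 8
  between Easton and Vale: 13 + 18 − 17 = 14
Cheapest insertion is between Sutton and Easton, adding 8.
New total = 80 + 8 = 88.

+8 m — insert Oak between Sutton and Easton.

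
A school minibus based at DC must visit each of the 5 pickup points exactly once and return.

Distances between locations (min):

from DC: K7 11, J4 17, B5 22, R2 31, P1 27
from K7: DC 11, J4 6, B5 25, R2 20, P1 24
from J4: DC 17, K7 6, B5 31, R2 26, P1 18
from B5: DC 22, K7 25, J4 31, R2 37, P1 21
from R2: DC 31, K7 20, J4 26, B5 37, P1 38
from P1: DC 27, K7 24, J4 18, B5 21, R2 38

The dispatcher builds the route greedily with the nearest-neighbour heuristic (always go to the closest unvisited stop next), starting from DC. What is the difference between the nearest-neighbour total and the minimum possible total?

DC: K7=11, J4=17, B5=22, P1=27, R2=31 ⇒ K7
K7: J4=6, R2=20, P1=24, B5=25 ⇒ J4
J4: P1=18, R2=26, B5=31 ⇒ P1
P1: B5=21, R2=38 ⇒ B5
B5: R2=37 ⇒ R2
NN route DC → K7 → J4 → P1 → B5 → R2 → DC costs 124.
Optimal: DC → K7 → R2 → J4 → P1 → B5 → DC costs 118 (by enumerating all 60 distinct tours).
Excess = 124 − 118 = 6.

6 min longer than the optimal tour.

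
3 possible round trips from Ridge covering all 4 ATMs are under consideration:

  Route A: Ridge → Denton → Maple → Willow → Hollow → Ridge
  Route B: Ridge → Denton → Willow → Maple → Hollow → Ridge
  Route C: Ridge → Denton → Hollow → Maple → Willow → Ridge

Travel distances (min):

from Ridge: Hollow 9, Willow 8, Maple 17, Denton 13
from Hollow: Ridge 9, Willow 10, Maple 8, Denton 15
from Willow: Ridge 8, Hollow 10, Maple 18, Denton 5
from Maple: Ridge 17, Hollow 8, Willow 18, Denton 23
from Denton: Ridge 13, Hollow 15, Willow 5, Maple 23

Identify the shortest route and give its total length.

Shortest is Route B, total 53 min.

Route A: 13 + 23 + 18 + 10 + 9 = 73
Route B: 13 + 5 + 18 + 8 + 9 = 53
Route C: 13 + 15 + 8 + 18 + 8 = 62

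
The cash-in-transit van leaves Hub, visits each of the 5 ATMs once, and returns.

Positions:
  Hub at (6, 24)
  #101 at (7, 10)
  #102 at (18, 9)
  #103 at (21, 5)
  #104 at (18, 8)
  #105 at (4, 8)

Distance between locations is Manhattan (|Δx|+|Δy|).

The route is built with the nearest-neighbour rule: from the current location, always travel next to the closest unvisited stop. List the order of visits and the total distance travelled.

From Hub: distances to unvisited — #101=15, #105=18, #102=27, #104=28, #103=34. Nearest is #101 (15).
From #101: distances to unvisited — #105=5, #102=12, #104=13, #103=19. Nearest is #105 (5).
From #105: distances to unvisited — #104=14, #102=15, #103=20. Nearest is #104 (14).
From #104: distances to unvisited — #102=1, #103=6. Nearest is #102 (1).
From #102: distances to unvisited — #103=7. Nearest is #103 (7).
Return #103→Hub: 34.
Total = 15 + 5 + 14 + 1 + 7 + 34 = 76.

Nearest-neighbour total = 76; route Hub → #101 → #105 → #104 → #102 → #103 → Hub.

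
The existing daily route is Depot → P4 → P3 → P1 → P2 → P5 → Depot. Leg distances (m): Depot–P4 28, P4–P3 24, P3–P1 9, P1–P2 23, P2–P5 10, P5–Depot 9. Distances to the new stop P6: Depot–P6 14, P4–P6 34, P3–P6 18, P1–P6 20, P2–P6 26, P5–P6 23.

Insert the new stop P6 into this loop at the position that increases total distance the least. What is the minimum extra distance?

+20 m — insert P6 between Depot and P4.

Insertion cost between consecutive stops i–j is d(i,P6) + d(P6,j) − d(i,j):
  between Depot and P4: 14 + 34 − 28 = 20
  between P4 and P3: 34 + 18 − 24 = 28
  between P3 and P1: 18 + 20 − 9 = 29
  between P1 and P2: 20 + 26 − 23 = 23
  between P2 and P5: 26 + 23 − 10 = 39
  between P5 and Depot: 23 + 14 − 9 = 28
Cheapest insertion is between Depot and P4, adding 20.
New total = 103 + 20 = 123.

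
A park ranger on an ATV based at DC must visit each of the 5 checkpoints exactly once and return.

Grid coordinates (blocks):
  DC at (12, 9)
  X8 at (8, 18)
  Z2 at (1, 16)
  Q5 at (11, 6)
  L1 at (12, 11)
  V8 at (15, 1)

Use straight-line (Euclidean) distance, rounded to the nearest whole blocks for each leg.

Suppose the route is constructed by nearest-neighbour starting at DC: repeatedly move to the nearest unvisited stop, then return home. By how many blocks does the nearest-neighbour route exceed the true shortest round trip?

Excess over optimum: 5 blocks.

From DC: L1=2, Q5=3, V8=9, X8=10, Z2=13 → choose L1 (2).
From L1: Q5=5, X8=8, V8=10, Z2=12 → choose Q5 (5).
From Q5: V8=6, X8=12, Z2=14 → choose V8 (6).
From V8: X8=18, Z2=21 → choose X8 (18).
From X8: Z2=7 → choose Z2 (7).
NN route DC → L1 → Q5 → V8 → X8 → Z2 → DC costs 51.
Optimal: DC → L1 → X8 → Z2 → Q5 → V8 → DC costs 46 (by enumerating all 60 distinct tours).
Excess = 51 − 46 = 5.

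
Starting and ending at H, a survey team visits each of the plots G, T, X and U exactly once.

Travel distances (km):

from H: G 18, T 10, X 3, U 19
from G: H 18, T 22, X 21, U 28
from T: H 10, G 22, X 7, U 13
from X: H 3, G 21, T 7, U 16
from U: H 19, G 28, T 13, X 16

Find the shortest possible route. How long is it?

Minimum total distance: 69 km.

H - G - T - X - U - H: 18+22+7+16+19 = 82
H - G - T - U - X - H: 18+22+13+16+3 = 72
H - G - X - T - U - H: 18+21+7+13+19 = 78
H - G - X - U - T - H: 18+21+16+13+10 = 78
H - G - U - T - X - H: 18+28+13+7+3 = 69
H - G - U - X - T - H: 18+28+16+7+10 = 79
H - T - G - X - U - H: 10+22+21+16+19 = 88
H - T - G - U - X - H: 10+22+28+16+3 = 79
H - T - X - G - U - H: 10+7+21+28+19 = 85
H - T - U - G - X - H: 10+13+28+21+3 = 75
H - X - G - T - U - H: 3+21+22+13+19 = 78
H - X - T - G - U - H: 3+7+22+28+19 = 79
The minimum is 69.
One optimal route: H → G → U → T → X → H (or its reverse).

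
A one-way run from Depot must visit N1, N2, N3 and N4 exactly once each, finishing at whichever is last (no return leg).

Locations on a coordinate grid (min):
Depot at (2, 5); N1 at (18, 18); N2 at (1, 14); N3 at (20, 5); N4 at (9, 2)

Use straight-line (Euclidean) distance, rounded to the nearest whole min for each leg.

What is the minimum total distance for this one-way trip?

There are 4! = 24 possible orderings.
Depot → N1 → N2 → N3 → N4: 21+17+21+11 = 70
Depot → N1 → N2 → N4 → N3: 21+17+14+11 = 63
Depot → N1 → N3 → N2 → N4: 21+13+21+14 = 69
Depot → N1 → N3 → N4 → N2: 21+13+11+14 = 59
Depot → N1 → N4 → N2 → N3: 21+18+14+21 = 74
Depot → N1 → N4 → N3 → N2: 21+18+11+21 = 71
Depot → N2 → N1 → N3 → N4: 9+17+13+11 = 50
Depot → N2 → N1 → N4 → N3: 9+17+18+11 = 55
Depot → N2 → N3 → N1 → N4: 9+21+13+18 = 61
Depot → N2 → N3 → N4 → N1: 9+21+11+18 = 59
Depot → N2 → N4 → N1 → N3: 9+14+18+13 = 54
Depot → N2 → N4 → N3 → N1: 9+14+11+13 = 47
Depot → N3 → N1 → N2 → N4: 18+13+17+14 = 62
Depot → N3 → N1 → N4 → N2: 18+13+18+14 = 63
… (10 more)
The minimum is 47.
One shortest path: Depot → N2 → N4 → N3 → N1.

47 min — the minimum one-way total.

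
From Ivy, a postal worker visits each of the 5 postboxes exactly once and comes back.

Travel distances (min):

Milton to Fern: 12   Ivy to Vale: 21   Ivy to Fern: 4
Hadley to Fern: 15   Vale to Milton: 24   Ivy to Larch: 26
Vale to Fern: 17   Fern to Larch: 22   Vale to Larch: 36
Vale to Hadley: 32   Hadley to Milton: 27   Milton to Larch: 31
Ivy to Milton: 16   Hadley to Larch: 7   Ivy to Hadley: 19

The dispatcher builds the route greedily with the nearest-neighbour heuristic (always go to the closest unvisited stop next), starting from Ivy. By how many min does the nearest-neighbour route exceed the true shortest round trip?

Excess over optimum: 3 min.

From Ivy: Fern=4, Milton=16, Hadley=19, Vale=21, Larch=26 → choose Fern (4).
From Fern: Milton=12, Hadley=15, Vale=17, Larch=22 → choose Milton (12).
From Milton: Vale=24, Hadley=27, Larch=31 → choose Vale (24).
From Vale: Hadley=32, Larch=36 → choose Hadley (32).
From Hadley: Larch=7 → choose Larch (7).
NN route Ivy → Fern → Milton → Vale → Hadley → Larch → Ivy costs 105.
Optimal: Ivy → Vale → Milton → Larch → Hadley → Fern → Ivy costs 102 (by enumerating all 60 distinct tours).
Excess = 105 − 102 = 3.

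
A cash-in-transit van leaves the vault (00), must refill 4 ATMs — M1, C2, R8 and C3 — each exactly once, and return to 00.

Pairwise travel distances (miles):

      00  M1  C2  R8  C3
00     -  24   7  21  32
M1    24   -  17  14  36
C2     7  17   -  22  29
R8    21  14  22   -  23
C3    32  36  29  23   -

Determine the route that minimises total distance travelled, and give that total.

There are 12 distinct closed tours to check (reversals are equivalent).
00 → M1 → C2 → R8 → C3 → 00: 24+17+22+23+32 = 118
00 → M1 → C2 → C3 → R8 → 00: 24+17+29+23+21 = 114
00 → M1 → R8 → C2 → C3 → 00: 24+14+22+29+32 = 121
00 → M1 → R8 → C3 → C2 → 00: 24+14+23+29+7 = 97
00 → M1 → C3 → C2 → R8 → 00: 24+36+29+22+21 = 132
00 → M1 → C3 → R8 → C2 → 00: 24+36+23+22+7 = 112
00 → C2 → M1 → R8 → C3 → 00: 7+17+14+23+32 = 93
00 → C2 → M1 → C3 → R8 → 00: 7+17+36+23+21 = 104
00 → C2 → R8 → M1 → C3 → 00: 7+22+14+36+32 = 111
00 → C2 → C3 → M1 → R8 → 00: 7+29+36+14+21 = 107
00 → R8 → M1 → C2 → C3 → 00: 21+14+17+29+32 = 113
00 → R8 → C2 → M1 → C3 → 00: 21+22+17+36+32 = 128
The minimum is 93.
One optimal route: 00 → C2 → M1 → R8 → C3 → 00 (or its reverse).

93 miles — the shortest possible round trip.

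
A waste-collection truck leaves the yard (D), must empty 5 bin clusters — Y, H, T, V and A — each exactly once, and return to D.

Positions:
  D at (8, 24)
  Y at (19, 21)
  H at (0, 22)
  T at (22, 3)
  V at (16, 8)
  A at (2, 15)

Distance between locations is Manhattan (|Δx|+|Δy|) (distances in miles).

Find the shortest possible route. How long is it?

D → Y → H → T → V → A → D: 14+20+41+11+21+15 = 122
D → Y → H → T → A → V → D: 14+20+41+32+21+24 = 152
D → Y → H → V → T → A → D: 14+20+30+11+32+15 = 122
D → Y → H → V → A → T → D: 14+20+30+21+32+35 = 152
D → Y → H → A → T → V → D: 14+20+9+32+11+24 = 110
D → Y → H → A → V → T → D: 14+20+9+21+11+35 = 110
D → Y → T → H → V → A → D: 14+21+41+30+21+15 = 142
D → Y → T → H → A → V → D: 14+21+41+9+21+24 = 130
D → Y → T → V → H → A → D: 14+21+11+30+9+15 = 100
D → Y → T → V → A → H → D: 14+21+11+21+9+10 = 86
D → Y → T → A → H → V → D: 14+21+32+9+30+24 = 130
D → Y → T → A → V → H → D: 14+21+32+21+30+10 = 128
D → Y → V → H → T → A → D: 14+16+30+41+32+15 = 148
D → Y → V → H → A → T → D: 14+16+30+9+32+35 = 136
… (46 more)
The minimum is 86.
One optimal route: D → Y → T → V → A → H → D (or its reverse).

86 miles — the shortest possible round trip.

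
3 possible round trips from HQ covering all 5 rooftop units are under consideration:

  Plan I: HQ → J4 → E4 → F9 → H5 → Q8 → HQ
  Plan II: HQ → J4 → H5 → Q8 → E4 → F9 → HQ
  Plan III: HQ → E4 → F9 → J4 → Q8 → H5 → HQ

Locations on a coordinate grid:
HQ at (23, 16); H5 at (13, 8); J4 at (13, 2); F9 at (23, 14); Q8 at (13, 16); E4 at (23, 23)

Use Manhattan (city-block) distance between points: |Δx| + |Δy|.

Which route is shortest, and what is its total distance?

Plan I: 24 + 31 + 9 + 16 + 8 + 10 = 98
Plan II: 24 + 6 + 8 + 17 + 9 + 2 = 66
Plan III: 7 + 9 + 22 + 14 + 8 + 18 = 78

66 — Plan II is the shortest.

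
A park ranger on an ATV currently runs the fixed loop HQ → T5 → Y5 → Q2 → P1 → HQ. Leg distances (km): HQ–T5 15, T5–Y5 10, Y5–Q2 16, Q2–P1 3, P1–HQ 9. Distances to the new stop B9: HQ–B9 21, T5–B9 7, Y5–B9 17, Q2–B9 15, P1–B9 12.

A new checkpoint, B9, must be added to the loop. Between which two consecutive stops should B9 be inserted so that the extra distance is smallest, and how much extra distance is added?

Insertion cost between consecutive stops i–j is d(i,B9) + d(B9,j) − d(i,j):
  between HQ and T5: 21 + 7 − 15 = 13
  between T5 and Y5: 7 + 17 − 10 = 14
  between Y5 and Q2: 17 + 15 − 16 = 16
  between Q2 and P1: 15 + 12 − 3 = 24
  between P1 and HQ: 12 + 21 − 9 = 24
Cheapest insertion is between HQ and T5, adding 13.
New total = 53 + 13 = 66.

+13 km — insert B9 between HQ and T5.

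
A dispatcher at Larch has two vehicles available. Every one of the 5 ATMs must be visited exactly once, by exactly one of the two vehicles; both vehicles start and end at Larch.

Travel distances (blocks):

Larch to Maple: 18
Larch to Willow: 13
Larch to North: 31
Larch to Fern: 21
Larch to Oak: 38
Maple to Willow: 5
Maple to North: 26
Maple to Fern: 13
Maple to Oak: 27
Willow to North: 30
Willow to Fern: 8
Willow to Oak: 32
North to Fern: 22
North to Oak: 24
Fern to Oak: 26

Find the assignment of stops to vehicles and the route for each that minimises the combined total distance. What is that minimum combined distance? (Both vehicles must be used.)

Try each way of splitting the stops between the two vehicles (each non-empty) and, for each split, find the best tour for each vehicle:
  {Maple} + {Willow, North, Fern, Oak}: 36 + 102 = 138
  {Willow} + {Maple, North, Fern, Oak}: 26 + 112 = 138
  {Maple, Willow} + {North, Fern, Oak}: 36 + 102 = 138
  {North} + {Maple, Willow, Fern, Oak}: 62 + 92 = 154
  {Maple, North} + {Willow, Fern, Oak}: 75 + 85 = 160
  {Willow, North} + {Maple, Fern, Oak}: 74 + 92 = 166
  … (15 splits in total)
Best: vehicle 1 Larch → Maple → Larch = 36; vehicle 2 Larch → Willow → Fern → Oak → North → Larch = 102; combined 138.

138 blocks — the smallest possible combined total.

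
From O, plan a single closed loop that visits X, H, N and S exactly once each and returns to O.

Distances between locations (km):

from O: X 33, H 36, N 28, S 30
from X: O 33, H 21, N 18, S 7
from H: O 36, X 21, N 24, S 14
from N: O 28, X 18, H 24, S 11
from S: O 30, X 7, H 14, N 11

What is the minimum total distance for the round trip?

Shortest round trip = 103 km.

O → X → H → N → S → O: 33+21+24+11+30 = 119
O → X → H → S → N → O: 33+21+14+11+28 = 107
O → X → N → H → S → O: 33+18+24+14+30 = 119
O → X → N → S → H → O: 33+18+11+14+36 = 112
O → X → S → H → N → O: 33+7+14+24+28 = 106
O → X → S → N → H → O: 33+7+11+24+36 = 111
O → H → X → N → S → O: 36+21+18+11+30 = 116
O → H → X → S → N → O: 36+21+7+11+28 = 103
O → H → N → X → S → O: 36+24+18+7+30 = 115
O → H → S → X → N → O: 36+14+7+18+28 = 103
O → N → X → H → S → O: 28+18+21+14+30 = 111
O → N → H → X → S → O: 28+24+21+7+30 = 110
The minimum is 103.
One optimal route: O → H → X → S → N → O (or its reverse).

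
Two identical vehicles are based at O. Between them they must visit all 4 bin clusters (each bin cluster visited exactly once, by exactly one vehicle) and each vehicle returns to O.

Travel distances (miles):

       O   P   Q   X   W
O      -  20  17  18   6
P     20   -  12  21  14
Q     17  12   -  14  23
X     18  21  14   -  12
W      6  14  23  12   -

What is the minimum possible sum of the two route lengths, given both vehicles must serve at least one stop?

Try each way of splitting the stops between the two vehicles (each non-empty) and, for each split, find the best tour for each vehicle:
  {P} + {Q, X, W}: 40 + 49 = 89
  {Q} + {P, X, W}: 34 + 59 = 93
  {P, Q} + {X, W}: 49 + 36 = 85
  {X} + {P, Q, W}: 36 + 49 = 85
  {P, X} + {Q, W}: 59 + 46 = 105
  {Q, X} + {P, W}: 49 + 40 = 89
  … (7 splits in total)
  {P, Q, X} + {W}: 64 + 12 = 76  ← best
Best: vehicle 1 O → P → Q → X → O = 64; vehicle 2 O → W → O = 12; combined 76.

76 miles — the smallest possible combined total.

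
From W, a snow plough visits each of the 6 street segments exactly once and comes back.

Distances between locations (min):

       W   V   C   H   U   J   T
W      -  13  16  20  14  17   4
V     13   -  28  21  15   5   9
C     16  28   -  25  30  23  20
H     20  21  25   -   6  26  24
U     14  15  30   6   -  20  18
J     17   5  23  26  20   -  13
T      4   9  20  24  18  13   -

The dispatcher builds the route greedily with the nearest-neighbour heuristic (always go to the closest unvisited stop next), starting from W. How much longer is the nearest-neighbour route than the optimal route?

1 min longer than the optimal tour.

W: T=4, V=13, U=14, C=16, J=17, H=20 ⇒ T
T: V=9, J=13, U=18, C=20, H=24 ⇒ V
V: J=5, U=15, H=21, C=28 ⇒ J
J: U=20, C=23, H=26 ⇒ U
U: H=6, C=30 ⇒ H
H: C=25 ⇒ C
NN route W → T → V → J → U → H → C → W costs 85.
Optimal: W → C → H → U → V → J → T → W costs 84 (by enumerating all 360 distinct tours).
Excess = 85 − 84 = 1.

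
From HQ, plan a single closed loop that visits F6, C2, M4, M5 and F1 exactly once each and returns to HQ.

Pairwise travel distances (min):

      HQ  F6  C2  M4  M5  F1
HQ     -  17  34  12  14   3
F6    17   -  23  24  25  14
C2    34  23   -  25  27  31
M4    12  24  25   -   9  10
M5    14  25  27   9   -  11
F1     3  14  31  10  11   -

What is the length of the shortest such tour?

HQ - F6 - C2 - M4 - M5 - F1 - HQ: 17+23+25+9+11+3 = 88
HQ - F6 - C2 - M4 - F1 - M5 - HQ: 17+23+25+10+11+14 = 100
HQ - F6 - C2 - M5 - M4 - F1 - HQ: 17+23+27+9+10+3 = 89
HQ - F6 - C2 - M5 - F1 - M4 - HQ: 17+23+27+11+10+12 = 100
HQ - F6 - C2 - F1 - M4 - M5 - HQ: 17+23+31+10+9+14 = 104
HQ - F6 - C2 - F1 - M5 - M4 - HQ: 17+23+31+11+9+12 = 103
HQ - F6 - M4 - C2 - M5 - F1 - HQ: 17+24+25+27+11+3 = 107
HQ - F6 - M4 - C2 - F1 - M5 - HQ: 17+24+25+31+11+14 = 122
HQ - F6 - M4 - M5 - C2 - F1 - HQ: 17+24+9+27+31+3 = 111
HQ - F6 - M4 - M5 - F1 - C2 - HQ: 17+24+9+11+31+34 = 126
HQ - F6 - M4 - F1 - C2 - M5 - HQ: 17+24+10+31+27+14 = 123
HQ - F6 - M4 - F1 - M5 - C2 - HQ: 17+24+10+11+27+34 = 123
HQ - F6 - M5 - C2 - M4 - F1 - HQ: 17+25+27+25+10+3 = 107
HQ - F6 - M5 - C2 - F1 - M4 - HQ: 17+25+27+31+10+12 = 122
… (46 more)
The minimum is 88.
One optimal route: HQ → F6 → C2 → M4 → M5 → F1 → HQ (or its reverse).

88 min — the shortest possible round trip.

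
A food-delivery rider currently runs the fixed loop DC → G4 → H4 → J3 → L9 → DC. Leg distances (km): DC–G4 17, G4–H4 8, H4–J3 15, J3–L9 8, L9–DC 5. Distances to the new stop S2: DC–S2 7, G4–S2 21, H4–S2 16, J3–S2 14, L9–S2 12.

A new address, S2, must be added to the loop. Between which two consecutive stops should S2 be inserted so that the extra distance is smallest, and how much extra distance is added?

Insertion cost between consecutive stops i–j is d(i,S2) + d(S2,j) − d(i,j):
  between DC and G4: 7 + 21 − 17 = 11
  between G4 and H4: 21 + 16 − 8 = 29
  between H4 and J3: 16 + 14 − 15 = 15
  between J3 and L9: 14 + 12 − 8 = 18
  between L9 and DC: 12 + 7 − 5 = 14
Cheapest insertion is between DC and G4, adding 11.
New total = 53 + 11 = 64.

+11 km — insert S2 between DC and G4.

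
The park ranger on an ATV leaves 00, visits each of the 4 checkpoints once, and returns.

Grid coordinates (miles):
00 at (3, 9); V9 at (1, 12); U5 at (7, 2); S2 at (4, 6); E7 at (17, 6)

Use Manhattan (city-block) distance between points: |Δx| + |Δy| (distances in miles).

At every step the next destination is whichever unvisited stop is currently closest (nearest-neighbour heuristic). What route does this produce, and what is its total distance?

At 00 the remaining stops are S2 4, V9 5, U5 11, E7 17; go to S2.
At S2 the remaining stops are U5 7, V9 9, E7 13; go to U5.
At U5 the remaining stops are E7 14, V9 16; go to E7.
At E7 the remaining stops are V9 22; go to V9.
Return V9→00: 5.
Total = 4 + 7 + 14 + 22 + 5 = 52.

Total distance 52 miles via the nearest-neighbour route 00 → S2 → U5 → E7 → V9 → 00.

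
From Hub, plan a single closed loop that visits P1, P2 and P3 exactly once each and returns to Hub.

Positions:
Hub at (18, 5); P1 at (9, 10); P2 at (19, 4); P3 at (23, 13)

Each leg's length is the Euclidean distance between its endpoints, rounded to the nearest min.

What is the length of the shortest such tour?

Hub→P1→P2→P3→Hub: 10+12+10+9 = 41
Hub→P1→P3→P2→Hub: 10+14+10+1 = 35
Hub→P2→P1→P3→Hub: 1+12+14+9 = 36
The minimum is 35.
One optimal route: Hub → P1 → P3 → P2 → Hub (or its reverse).

Shortest round trip = 35 min.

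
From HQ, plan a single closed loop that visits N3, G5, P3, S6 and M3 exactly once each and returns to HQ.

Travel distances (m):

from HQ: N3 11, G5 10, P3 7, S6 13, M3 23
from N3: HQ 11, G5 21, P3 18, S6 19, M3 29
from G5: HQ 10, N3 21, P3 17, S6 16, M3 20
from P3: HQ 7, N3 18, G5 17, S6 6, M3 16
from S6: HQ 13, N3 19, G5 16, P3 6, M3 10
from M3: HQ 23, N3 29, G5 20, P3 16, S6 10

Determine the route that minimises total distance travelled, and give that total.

HQ → N3 → G5 → P3 → S6 → M3 → HQ: 11+21+17+6+10+23 = 88
HQ → N3 → G5 → P3 → M3 → S6 → HQ: 11+21+17+16+10+13 = 88
HQ → N3 → G5 → S6 → P3 → M3 → HQ: 11+21+16+6+16+23 = 93
HQ → N3 → G5 → S6 → M3 → P3 → HQ: 11+21+16+10+16+7 = 81
HQ → N3 → G5 → M3 → P3 → S6 → HQ: 11+21+20+16+6+13 = 87
HQ → N3 → G5 → M3 → S6 → P3 → HQ: 11+21+20+10+6+7 = 75
HQ → N3 → P3 → G5 → S6 → M3 → HQ: 11+18+17+16+10+23 = 95
HQ → N3 → P3 → G5 → M3 → S6 → HQ: 11+18+17+20+10+13 = 89
HQ → N3 → P3 → S6 → G5 → M3 → HQ: 11+18+6+16+20+23 = 94
HQ → N3 → P3 → S6 → M3 → G5 → HQ: 11+18+6+10+20+10 = 75
HQ → N3 → P3 → M3 → G5 → S6 → HQ: 11+18+16+20+16+13 = 94
HQ → N3 → P3 → M3 → S6 → G5 → HQ: 11+18+16+10+16+10 = 81
HQ → N3 → S6 → G5 → P3 → M3 → HQ: 11+19+16+17+16+23 = 102
HQ → N3 → S6 → G5 → M3 → P3 → HQ: 11+19+16+20+16+7 = 89
… (46 more)
The minimum is 75.
One optimal route: HQ → N3 → G5 → M3 → S6 → P3 → HQ (or its reverse).

Shortest round trip = 75 m.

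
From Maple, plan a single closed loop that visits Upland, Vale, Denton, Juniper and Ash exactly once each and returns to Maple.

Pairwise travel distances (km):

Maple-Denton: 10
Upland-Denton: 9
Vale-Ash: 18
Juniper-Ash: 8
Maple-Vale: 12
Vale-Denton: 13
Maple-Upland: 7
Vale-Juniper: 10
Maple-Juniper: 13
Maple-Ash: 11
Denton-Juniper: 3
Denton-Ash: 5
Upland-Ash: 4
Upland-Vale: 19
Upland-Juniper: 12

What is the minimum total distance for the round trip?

There are 60 distinct closed tours to check (reversals are equivalent).
Maple → Upland → Vale → Denton → Juniper → Ash → Maple: 7+19+13+3+8+11 = 61
Maple → Upland → Vale → Denton → Ash → Juniper → Maple: 7+19+13+5+8+13 = 65
Maple → Upland → Vale → Juniper → Denton → Ash → Maple: 7+19+10+3+5+11 = 55
Maple → Upland → Vale → Juniper → Ash → Denton → Maple: 7+19+10+8+5+10 = 59
Maple → Upland → Vale → Ash → Denton → Juniper → Maple: 7+19+18+5+3+13 = 65
Maple → Upland → Vale → Ash → Juniper → Denton → Maple: 7+19+18+8+3+10 = 65
Maple → Upland → Denton → Vale → Juniper → Ash → Maple: 7+9+13+10+8+11 = 58
Maple → Upland → Denton → Vale → Ash → Juniper → Maple: 7+9+13+18+8+13 = 68
Maple → Upland → Denton → Juniper → Vale → Ash → Maple: 7+9+3+10+18+11 = 58
Maple → Upland → Denton → Juniper → Ash → Vale → Maple: 7+9+3+8+18+12 = 57
Maple → Upland → Denton → Ash → Vale → Juniper → Maple: 7+9+5+18+10+13 = 62
Maple → Upland → Denton → Ash → Juniper → Vale → Maple: 7+9+5+8+10+12 = 51
Maple → Upland → Juniper → Vale → Denton → Ash → Maple: 7+12+10+13+5+11 = 58
Maple → Upland → Juniper → Vale → Ash → Denton → Maple: 7+12+10+18+5+10 = 62
… (46 more)
Maple → Upland → Ash → Denton → Juniper → Vale → Maple: 7+4+5+3+10+12 = 41  ← best
The minimum is 41.
One optimal route: Maple → Upland → Ash → Denton → Juniper → Vale → Maple (or its reverse).

41 km — the shortest possible round trip.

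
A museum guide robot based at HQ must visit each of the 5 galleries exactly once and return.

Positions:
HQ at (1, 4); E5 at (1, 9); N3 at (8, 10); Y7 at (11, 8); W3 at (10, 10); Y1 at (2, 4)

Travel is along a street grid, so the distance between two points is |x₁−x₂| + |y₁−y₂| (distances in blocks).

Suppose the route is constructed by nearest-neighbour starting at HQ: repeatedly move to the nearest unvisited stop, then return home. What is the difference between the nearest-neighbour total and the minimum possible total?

HQ: Y1=1, E5=5, N3=13, Y7=14, W3=15 ⇒ Y1
Y1: E5=6, N3=12, Y7=13, W3=14 ⇒ E5
E5: N3=8, W3=10, Y7=11 ⇒ N3
N3: W3=2, Y7=5 ⇒ W3
W3: Y7=3 ⇒ Y7
NN route HQ → Y1 → E5 → N3 → W3 → Y7 → HQ costs 34.
Optimal: HQ → E5 → N3 → W3 → Y7 → Y1 → HQ costs 32 (by enumerating all 60 distinct tours).
Excess = 34 − 32 = 2.

Excess over optimum: 2 blocks.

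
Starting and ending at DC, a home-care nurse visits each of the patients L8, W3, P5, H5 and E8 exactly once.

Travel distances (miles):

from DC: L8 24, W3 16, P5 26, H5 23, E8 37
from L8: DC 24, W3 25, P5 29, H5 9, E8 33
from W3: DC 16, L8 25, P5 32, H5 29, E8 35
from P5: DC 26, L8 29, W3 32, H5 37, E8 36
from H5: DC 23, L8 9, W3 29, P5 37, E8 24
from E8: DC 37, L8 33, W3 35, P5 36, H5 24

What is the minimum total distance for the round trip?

Shortest round trip = 136 miles.

DC-L8-W3-P5-H5-E8-DC: 24+25+32+37+24+37 = 179
DC-L8-W3-P5-E8-H5-DC: 24+25+32+36+24+23 = 164
DC-L8-W3-H5-P5-E8-DC: 24+25+29+37+36+37 = 188
DC-L8-W3-H5-E8-P5-DC: 24+25+29+24+36+26 = 164
DC-L8-W3-E8-P5-H5-DC: 24+25+35+36+37+23 = 180
DC-L8-W3-E8-H5-P5-DC: 24+25+35+24+37+26 = 171
DC-L8-P5-W3-H5-E8-DC: 24+29+32+29+24+37 = 175
DC-L8-P5-W3-E8-H5-DC: 24+29+32+35+24+23 = 167
DC-L8-P5-H5-W3-E8-DC: 24+29+37+29+35+37 = 191
DC-L8-P5-H5-E8-W3-DC: 24+29+37+24+35+16 = 165
DC-L8-P5-E8-W3-H5-DC: 24+29+36+35+29+23 = 176
DC-L8-P5-E8-H5-W3-DC: 24+29+36+24+29+16 = 158
DC-L8-H5-W3-P5-E8-DC: 24+9+29+32+36+37 = 167
DC-L8-H5-W3-E8-P5-DC: 24+9+29+35+36+26 = 159
… (46 more)
DC-W3-L8-H5-E8-P5-DC: 16+25+9+24+36+26 = 136  ← best
The minimum is 136.
One optimal route: DC → W3 → L8 → H5 → E8 → P5 → DC (or its reverse).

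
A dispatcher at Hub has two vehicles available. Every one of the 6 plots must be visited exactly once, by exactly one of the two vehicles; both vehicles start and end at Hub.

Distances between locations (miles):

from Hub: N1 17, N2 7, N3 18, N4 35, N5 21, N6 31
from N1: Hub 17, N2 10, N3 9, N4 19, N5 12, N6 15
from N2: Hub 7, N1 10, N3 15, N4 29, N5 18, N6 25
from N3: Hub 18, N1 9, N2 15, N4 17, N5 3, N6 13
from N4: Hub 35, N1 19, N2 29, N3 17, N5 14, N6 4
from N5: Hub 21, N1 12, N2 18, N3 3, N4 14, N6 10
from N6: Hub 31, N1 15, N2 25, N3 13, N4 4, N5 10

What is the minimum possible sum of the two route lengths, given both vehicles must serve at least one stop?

85 miles — the smallest possible combined total.

There are 2^5 − 1 = 31 ways to divide the 6 stops into two non-empty groups. For each, the best each vehicle can do is its own shortest tour through its group:
  {N1} + {N2, N3, N4, N5, N6}: 34 + 71 = 105
  {N2} + {N1, N3, N4, N5, N6}: 14 + 71 = 85
  {N1, N2} + {N3, N4, N5, N6}: 34 + 70 = 104
  {N3} + {N1, N2, N4, N5, N6}: 36 + 71 = 107
  {N1, N3} + {N2, N4, N5, N6}: 44 + 71 = 115
  {N2, N3} + {N1, N4, N5, N6}: 40 + 71 = 111
  … (31 splits in total)
Best: vehicle 1 Hub → N2 → Hub = 14; vehicle 2 Hub → N1 → N4 → N6 → N5 → N3 → Hub = 71; combined 85.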